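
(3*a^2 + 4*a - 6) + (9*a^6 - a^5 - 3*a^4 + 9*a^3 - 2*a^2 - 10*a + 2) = 9*a^6 - a^5 - 3*a^4 + 9*a^3 + a^2 - 6*a - 4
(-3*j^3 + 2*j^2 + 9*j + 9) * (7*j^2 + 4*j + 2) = -21*j^5 + 2*j^4 + 65*j^3 + 103*j^2 + 54*j + 18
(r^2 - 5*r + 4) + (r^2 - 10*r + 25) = 2*r^2 - 15*r + 29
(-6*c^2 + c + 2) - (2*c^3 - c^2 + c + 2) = -2*c^3 - 5*c^2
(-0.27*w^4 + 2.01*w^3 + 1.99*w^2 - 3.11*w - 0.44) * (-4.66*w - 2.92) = 1.2582*w^5 - 8.5782*w^4 - 15.1426*w^3 + 8.6818*w^2 + 11.1316*w + 1.2848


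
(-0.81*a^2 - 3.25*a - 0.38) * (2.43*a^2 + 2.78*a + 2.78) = -1.9683*a^4 - 10.1493*a^3 - 12.2102*a^2 - 10.0914*a - 1.0564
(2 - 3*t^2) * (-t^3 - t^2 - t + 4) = 3*t^5 + 3*t^4 + t^3 - 14*t^2 - 2*t + 8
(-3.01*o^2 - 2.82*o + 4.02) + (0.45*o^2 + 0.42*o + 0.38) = -2.56*o^2 - 2.4*o + 4.4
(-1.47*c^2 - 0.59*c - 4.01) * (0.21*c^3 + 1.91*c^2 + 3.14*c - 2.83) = -0.3087*c^5 - 2.9316*c^4 - 6.5848*c^3 - 5.3516*c^2 - 10.9217*c + 11.3483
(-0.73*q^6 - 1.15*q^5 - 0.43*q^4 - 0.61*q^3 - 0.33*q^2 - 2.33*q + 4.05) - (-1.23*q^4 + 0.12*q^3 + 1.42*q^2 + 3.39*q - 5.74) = -0.73*q^6 - 1.15*q^5 + 0.8*q^4 - 0.73*q^3 - 1.75*q^2 - 5.72*q + 9.79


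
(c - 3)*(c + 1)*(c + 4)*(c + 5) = c^4 + 7*c^3 - c^2 - 67*c - 60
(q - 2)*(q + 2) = q^2 - 4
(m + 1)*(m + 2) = m^2 + 3*m + 2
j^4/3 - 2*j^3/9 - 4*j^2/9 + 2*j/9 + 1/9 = (j/3 + 1/3)*(j - 1)^2*(j + 1/3)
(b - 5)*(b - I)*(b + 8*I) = b^3 - 5*b^2 + 7*I*b^2 + 8*b - 35*I*b - 40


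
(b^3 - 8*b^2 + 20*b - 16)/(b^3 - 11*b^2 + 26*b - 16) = (b^2 - 6*b + 8)/(b^2 - 9*b + 8)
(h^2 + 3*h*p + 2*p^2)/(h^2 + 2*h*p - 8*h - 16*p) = (h + p)/(h - 8)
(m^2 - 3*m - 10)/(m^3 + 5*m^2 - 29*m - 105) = (m + 2)/(m^2 + 10*m + 21)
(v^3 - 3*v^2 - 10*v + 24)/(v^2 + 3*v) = v - 6 + 8/v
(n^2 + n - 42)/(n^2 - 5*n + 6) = (n^2 + n - 42)/(n^2 - 5*n + 6)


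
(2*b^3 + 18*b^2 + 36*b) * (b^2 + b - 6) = 2*b^5 + 20*b^4 + 42*b^3 - 72*b^2 - 216*b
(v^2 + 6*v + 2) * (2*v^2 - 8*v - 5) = 2*v^4 + 4*v^3 - 49*v^2 - 46*v - 10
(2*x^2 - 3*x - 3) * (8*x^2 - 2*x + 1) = 16*x^4 - 28*x^3 - 16*x^2 + 3*x - 3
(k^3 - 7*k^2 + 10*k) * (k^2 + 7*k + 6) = k^5 - 33*k^3 + 28*k^2 + 60*k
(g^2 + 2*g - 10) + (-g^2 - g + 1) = g - 9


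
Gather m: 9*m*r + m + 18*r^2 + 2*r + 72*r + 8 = m*(9*r + 1) + 18*r^2 + 74*r + 8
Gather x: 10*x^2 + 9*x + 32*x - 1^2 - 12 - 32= 10*x^2 + 41*x - 45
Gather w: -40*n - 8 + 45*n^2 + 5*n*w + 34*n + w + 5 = 45*n^2 - 6*n + w*(5*n + 1) - 3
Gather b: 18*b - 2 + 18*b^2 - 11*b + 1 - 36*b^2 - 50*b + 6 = -18*b^2 - 43*b + 5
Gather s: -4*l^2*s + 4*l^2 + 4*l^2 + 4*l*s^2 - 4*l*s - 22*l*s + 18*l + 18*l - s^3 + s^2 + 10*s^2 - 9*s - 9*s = 8*l^2 + 36*l - s^3 + s^2*(4*l + 11) + s*(-4*l^2 - 26*l - 18)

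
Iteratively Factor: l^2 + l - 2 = (l + 2)*(l - 1)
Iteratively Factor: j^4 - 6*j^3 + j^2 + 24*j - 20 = (j - 5)*(j^3 - j^2 - 4*j + 4) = (j - 5)*(j - 1)*(j^2 - 4) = (j - 5)*(j - 1)*(j + 2)*(j - 2)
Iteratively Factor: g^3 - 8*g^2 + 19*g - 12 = (g - 3)*(g^2 - 5*g + 4) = (g - 3)*(g - 1)*(g - 4)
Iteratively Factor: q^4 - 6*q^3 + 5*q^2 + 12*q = (q - 3)*(q^3 - 3*q^2 - 4*q) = (q - 3)*(q + 1)*(q^2 - 4*q) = q*(q - 3)*(q + 1)*(q - 4)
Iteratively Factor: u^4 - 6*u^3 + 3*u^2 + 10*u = (u + 1)*(u^3 - 7*u^2 + 10*u) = (u - 2)*(u + 1)*(u^2 - 5*u) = (u - 5)*(u - 2)*(u + 1)*(u)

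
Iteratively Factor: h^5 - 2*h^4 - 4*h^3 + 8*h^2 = (h - 2)*(h^4 - 4*h^2) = h*(h - 2)*(h^3 - 4*h) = h^2*(h - 2)*(h^2 - 4) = h^2*(h - 2)^2*(h + 2)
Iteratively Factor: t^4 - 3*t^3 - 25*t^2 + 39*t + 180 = (t - 4)*(t^3 + t^2 - 21*t - 45) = (t - 4)*(t + 3)*(t^2 - 2*t - 15) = (t - 5)*(t - 4)*(t + 3)*(t + 3)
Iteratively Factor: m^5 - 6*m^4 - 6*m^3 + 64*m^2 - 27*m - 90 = (m + 1)*(m^4 - 7*m^3 + m^2 + 63*m - 90) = (m - 3)*(m + 1)*(m^3 - 4*m^2 - 11*m + 30) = (m - 3)*(m + 1)*(m + 3)*(m^2 - 7*m + 10) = (m - 5)*(m - 3)*(m + 1)*(m + 3)*(m - 2)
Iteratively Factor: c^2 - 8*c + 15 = (c - 5)*(c - 3)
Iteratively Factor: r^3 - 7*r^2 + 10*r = (r - 2)*(r^2 - 5*r) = (r - 5)*(r - 2)*(r)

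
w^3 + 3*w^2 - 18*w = w*(w - 3)*(w + 6)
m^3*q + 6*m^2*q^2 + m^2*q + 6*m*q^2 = m*(m + 6*q)*(m*q + q)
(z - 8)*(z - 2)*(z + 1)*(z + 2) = z^4 - 7*z^3 - 12*z^2 + 28*z + 32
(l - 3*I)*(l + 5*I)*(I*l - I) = I*l^3 - 2*l^2 - I*l^2 + 2*l + 15*I*l - 15*I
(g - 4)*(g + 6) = g^2 + 2*g - 24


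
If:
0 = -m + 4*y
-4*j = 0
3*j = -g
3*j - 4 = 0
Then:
No Solution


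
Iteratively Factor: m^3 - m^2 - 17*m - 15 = (m + 1)*(m^2 - 2*m - 15) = (m + 1)*(m + 3)*(m - 5)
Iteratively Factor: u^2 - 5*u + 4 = (u - 1)*(u - 4)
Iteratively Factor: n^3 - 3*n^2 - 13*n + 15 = (n - 1)*(n^2 - 2*n - 15) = (n - 5)*(n - 1)*(n + 3)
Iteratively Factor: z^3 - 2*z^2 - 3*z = (z - 3)*(z^2 + z) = z*(z - 3)*(z + 1)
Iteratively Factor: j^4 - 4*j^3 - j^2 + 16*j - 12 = (j - 1)*(j^3 - 3*j^2 - 4*j + 12) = (j - 2)*(j - 1)*(j^2 - j - 6) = (j - 3)*(j - 2)*(j - 1)*(j + 2)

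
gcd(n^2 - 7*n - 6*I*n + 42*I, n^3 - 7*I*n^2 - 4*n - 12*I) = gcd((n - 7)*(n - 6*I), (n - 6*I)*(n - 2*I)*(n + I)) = n - 6*I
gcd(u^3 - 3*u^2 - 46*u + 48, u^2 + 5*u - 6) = u^2 + 5*u - 6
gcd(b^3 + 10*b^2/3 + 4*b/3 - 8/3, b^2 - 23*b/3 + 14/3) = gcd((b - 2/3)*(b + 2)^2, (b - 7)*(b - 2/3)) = b - 2/3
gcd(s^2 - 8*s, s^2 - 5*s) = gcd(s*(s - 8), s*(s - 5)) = s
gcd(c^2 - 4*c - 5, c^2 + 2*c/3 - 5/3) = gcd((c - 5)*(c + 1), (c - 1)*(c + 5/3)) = 1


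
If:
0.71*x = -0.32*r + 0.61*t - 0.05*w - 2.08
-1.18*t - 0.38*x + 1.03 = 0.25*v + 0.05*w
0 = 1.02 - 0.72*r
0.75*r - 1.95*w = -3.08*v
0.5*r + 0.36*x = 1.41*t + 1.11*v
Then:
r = 1.42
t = 2.05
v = -2.47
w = -3.36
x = -1.57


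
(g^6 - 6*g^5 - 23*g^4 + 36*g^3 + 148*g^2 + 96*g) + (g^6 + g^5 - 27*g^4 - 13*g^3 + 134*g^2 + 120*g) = 2*g^6 - 5*g^5 - 50*g^4 + 23*g^3 + 282*g^2 + 216*g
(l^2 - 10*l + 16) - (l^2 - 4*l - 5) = 21 - 6*l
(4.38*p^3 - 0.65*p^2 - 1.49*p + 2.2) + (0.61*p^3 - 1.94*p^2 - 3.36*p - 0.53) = 4.99*p^3 - 2.59*p^2 - 4.85*p + 1.67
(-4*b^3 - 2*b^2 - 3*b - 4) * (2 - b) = 4*b^4 - 6*b^3 - b^2 - 2*b - 8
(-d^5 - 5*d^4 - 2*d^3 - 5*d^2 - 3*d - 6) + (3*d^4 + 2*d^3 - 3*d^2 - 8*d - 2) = -d^5 - 2*d^4 - 8*d^2 - 11*d - 8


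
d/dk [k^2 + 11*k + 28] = 2*k + 11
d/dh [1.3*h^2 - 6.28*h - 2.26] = 2.6*h - 6.28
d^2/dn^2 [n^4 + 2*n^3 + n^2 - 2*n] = 12*n^2 + 12*n + 2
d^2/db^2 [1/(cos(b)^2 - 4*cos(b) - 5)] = (4*sin(b)^4 - 38*sin(b)^2 - 5*cos(b) - 3*cos(3*b) - 8)/(sin(b)^2 + 4*cos(b) + 4)^3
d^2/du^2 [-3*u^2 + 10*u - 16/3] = -6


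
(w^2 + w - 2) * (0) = 0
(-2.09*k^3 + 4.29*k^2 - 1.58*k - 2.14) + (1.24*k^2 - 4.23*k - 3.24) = -2.09*k^3 + 5.53*k^2 - 5.81*k - 5.38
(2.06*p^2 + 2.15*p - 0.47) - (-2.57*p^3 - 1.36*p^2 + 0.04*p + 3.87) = 2.57*p^3 + 3.42*p^2 + 2.11*p - 4.34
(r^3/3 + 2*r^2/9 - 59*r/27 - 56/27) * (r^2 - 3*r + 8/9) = r^5/3 - 7*r^4/9 - 23*r^3/9 + 379*r^2/81 + 1040*r/243 - 448/243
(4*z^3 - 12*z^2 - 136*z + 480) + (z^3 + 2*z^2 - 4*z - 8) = 5*z^3 - 10*z^2 - 140*z + 472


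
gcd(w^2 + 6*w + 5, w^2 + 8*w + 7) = w + 1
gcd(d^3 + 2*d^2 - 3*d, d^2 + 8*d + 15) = d + 3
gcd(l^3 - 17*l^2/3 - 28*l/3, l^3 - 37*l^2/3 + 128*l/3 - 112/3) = l - 7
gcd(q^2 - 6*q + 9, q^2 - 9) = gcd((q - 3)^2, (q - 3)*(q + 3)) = q - 3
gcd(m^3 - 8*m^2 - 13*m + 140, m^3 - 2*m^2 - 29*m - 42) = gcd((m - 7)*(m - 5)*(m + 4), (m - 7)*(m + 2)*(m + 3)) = m - 7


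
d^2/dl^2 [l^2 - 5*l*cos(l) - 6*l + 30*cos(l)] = 5*l*cos(l) + 10*sin(l) - 30*cos(l) + 2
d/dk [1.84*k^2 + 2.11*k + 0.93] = 3.68*k + 2.11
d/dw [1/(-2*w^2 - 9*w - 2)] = (4*w + 9)/(2*w^2 + 9*w + 2)^2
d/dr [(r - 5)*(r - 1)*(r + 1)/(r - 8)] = (2*r^3 - 29*r^2 + 80*r + 3)/(r^2 - 16*r + 64)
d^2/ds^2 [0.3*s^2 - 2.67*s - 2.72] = 0.600000000000000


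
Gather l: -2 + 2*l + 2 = 2*l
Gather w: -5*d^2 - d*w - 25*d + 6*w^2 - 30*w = -5*d^2 - 25*d + 6*w^2 + w*(-d - 30)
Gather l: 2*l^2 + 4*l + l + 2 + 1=2*l^2 + 5*l + 3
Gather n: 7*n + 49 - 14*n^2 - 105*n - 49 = -14*n^2 - 98*n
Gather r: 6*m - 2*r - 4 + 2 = 6*m - 2*r - 2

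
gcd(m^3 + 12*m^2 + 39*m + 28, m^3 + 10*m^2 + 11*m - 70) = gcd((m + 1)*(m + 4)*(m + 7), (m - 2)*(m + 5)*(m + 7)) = m + 7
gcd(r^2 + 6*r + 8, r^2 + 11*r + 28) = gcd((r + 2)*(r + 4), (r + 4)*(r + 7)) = r + 4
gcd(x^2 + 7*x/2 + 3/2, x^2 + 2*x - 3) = x + 3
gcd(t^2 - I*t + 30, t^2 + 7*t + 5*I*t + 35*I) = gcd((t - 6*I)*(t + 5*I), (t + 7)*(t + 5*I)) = t + 5*I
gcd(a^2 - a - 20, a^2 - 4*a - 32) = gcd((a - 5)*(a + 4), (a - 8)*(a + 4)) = a + 4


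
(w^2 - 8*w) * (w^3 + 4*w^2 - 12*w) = w^5 - 4*w^4 - 44*w^3 + 96*w^2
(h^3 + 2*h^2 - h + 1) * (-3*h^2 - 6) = -3*h^5 - 6*h^4 - 3*h^3 - 15*h^2 + 6*h - 6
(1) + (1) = 2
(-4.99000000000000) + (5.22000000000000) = 0.230000000000000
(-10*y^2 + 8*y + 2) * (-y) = 10*y^3 - 8*y^2 - 2*y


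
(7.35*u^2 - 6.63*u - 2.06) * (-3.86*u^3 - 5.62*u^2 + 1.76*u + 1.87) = -28.371*u^5 - 15.7152*u^4 + 58.1482*u^3 + 13.6529*u^2 - 16.0237*u - 3.8522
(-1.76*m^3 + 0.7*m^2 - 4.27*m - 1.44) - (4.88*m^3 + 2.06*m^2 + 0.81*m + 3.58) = -6.64*m^3 - 1.36*m^2 - 5.08*m - 5.02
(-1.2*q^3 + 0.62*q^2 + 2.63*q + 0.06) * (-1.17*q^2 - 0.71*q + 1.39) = 1.404*q^5 + 0.1266*q^4 - 5.1853*q^3 - 1.0757*q^2 + 3.6131*q + 0.0834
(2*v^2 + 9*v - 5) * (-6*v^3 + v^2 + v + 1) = -12*v^5 - 52*v^4 + 41*v^3 + 6*v^2 + 4*v - 5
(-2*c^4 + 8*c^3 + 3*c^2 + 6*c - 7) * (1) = -2*c^4 + 8*c^3 + 3*c^2 + 6*c - 7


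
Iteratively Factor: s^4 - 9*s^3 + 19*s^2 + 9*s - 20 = (s - 5)*(s^3 - 4*s^2 - s + 4) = (s - 5)*(s - 1)*(s^2 - 3*s - 4) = (s - 5)*(s - 1)*(s + 1)*(s - 4)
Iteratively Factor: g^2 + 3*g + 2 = (g + 2)*(g + 1)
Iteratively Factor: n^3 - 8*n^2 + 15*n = (n - 3)*(n^2 - 5*n) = n*(n - 3)*(n - 5)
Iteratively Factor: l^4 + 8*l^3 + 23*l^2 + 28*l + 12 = (l + 1)*(l^3 + 7*l^2 + 16*l + 12) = (l + 1)*(l + 3)*(l^2 + 4*l + 4) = (l + 1)*(l + 2)*(l + 3)*(l + 2)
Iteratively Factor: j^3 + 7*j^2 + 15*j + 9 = (j + 3)*(j^2 + 4*j + 3) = (j + 3)^2*(j + 1)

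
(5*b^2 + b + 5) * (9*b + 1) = 45*b^3 + 14*b^2 + 46*b + 5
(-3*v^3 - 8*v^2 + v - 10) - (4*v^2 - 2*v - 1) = -3*v^3 - 12*v^2 + 3*v - 9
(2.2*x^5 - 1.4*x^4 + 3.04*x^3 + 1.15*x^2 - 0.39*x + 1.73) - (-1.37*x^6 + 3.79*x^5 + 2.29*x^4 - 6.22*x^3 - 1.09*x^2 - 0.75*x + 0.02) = 1.37*x^6 - 1.59*x^5 - 3.69*x^4 + 9.26*x^3 + 2.24*x^2 + 0.36*x + 1.71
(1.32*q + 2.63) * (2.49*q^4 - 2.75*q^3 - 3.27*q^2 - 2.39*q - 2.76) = 3.2868*q^5 + 2.9187*q^4 - 11.5489*q^3 - 11.7549*q^2 - 9.9289*q - 7.2588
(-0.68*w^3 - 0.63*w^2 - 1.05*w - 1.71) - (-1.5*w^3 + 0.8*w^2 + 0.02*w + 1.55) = 0.82*w^3 - 1.43*w^2 - 1.07*w - 3.26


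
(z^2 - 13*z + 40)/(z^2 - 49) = (z^2 - 13*z + 40)/(z^2 - 49)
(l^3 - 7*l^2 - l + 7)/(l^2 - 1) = l - 7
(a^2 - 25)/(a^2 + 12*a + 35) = (a - 5)/(a + 7)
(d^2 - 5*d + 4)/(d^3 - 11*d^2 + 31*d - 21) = (d - 4)/(d^2 - 10*d + 21)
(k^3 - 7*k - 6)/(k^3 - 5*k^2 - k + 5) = (k^2 - k - 6)/(k^2 - 6*k + 5)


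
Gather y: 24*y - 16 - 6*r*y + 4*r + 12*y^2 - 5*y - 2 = 4*r + 12*y^2 + y*(19 - 6*r) - 18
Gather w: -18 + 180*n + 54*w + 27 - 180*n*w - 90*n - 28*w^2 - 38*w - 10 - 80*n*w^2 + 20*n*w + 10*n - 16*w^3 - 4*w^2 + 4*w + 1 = 100*n - 16*w^3 + w^2*(-80*n - 32) + w*(20 - 160*n)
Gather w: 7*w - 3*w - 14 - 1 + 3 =4*w - 12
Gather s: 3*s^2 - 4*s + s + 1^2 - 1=3*s^2 - 3*s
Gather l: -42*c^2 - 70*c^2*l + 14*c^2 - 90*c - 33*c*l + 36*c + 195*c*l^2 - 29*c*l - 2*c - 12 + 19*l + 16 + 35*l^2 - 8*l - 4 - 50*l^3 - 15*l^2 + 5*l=-28*c^2 - 56*c - 50*l^3 + l^2*(195*c + 20) + l*(-70*c^2 - 62*c + 16)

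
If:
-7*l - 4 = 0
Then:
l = -4/7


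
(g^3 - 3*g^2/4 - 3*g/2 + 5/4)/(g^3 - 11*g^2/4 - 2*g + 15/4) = (g - 1)/(g - 3)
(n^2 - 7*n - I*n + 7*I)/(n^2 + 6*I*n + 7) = (n - 7)/(n + 7*I)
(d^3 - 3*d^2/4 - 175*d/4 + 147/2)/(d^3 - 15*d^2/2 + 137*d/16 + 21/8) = 4*(d + 7)/(4*d + 1)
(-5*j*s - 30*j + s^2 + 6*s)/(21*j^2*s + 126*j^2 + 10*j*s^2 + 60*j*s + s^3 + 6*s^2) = (-5*j + s)/(21*j^2 + 10*j*s + s^2)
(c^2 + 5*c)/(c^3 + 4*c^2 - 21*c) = (c + 5)/(c^2 + 4*c - 21)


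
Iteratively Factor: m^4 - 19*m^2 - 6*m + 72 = (m - 4)*(m^3 + 4*m^2 - 3*m - 18) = (m - 4)*(m + 3)*(m^2 + m - 6) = (m - 4)*(m - 2)*(m + 3)*(m + 3)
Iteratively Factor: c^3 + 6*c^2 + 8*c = (c + 2)*(c^2 + 4*c) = c*(c + 2)*(c + 4)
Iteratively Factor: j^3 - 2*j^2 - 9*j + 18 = (j + 3)*(j^2 - 5*j + 6) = (j - 2)*(j + 3)*(j - 3)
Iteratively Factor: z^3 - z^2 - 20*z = (z - 5)*(z^2 + 4*z) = (z - 5)*(z + 4)*(z)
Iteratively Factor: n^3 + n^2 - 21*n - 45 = (n - 5)*(n^2 + 6*n + 9) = (n - 5)*(n + 3)*(n + 3)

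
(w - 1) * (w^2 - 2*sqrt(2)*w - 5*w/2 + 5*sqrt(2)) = w^3 - 7*w^2/2 - 2*sqrt(2)*w^2 + 5*w/2 + 7*sqrt(2)*w - 5*sqrt(2)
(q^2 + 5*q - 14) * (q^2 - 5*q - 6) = q^4 - 45*q^2 + 40*q + 84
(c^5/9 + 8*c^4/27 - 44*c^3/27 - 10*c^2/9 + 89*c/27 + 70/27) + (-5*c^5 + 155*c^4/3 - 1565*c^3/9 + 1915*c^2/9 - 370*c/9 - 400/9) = -44*c^5/9 + 1403*c^4/27 - 4739*c^3/27 + 635*c^2/3 - 1021*c/27 - 1130/27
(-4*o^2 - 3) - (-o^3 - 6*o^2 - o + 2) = o^3 + 2*o^2 + o - 5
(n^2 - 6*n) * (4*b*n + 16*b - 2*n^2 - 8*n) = 4*b*n^3 - 8*b*n^2 - 96*b*n - 2*n^4 + 4*n^3 + 48*n^2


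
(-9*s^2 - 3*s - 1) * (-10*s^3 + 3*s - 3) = 90*s^5 + 30*s^4 - 17*s^3 + 18*s^2 + 6*s + 3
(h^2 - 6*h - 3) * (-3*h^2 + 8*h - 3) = -3*h^4 + 26*h^3 - 42*h^2 - 6*h + 9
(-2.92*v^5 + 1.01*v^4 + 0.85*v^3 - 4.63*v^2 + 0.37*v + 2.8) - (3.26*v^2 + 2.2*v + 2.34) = -2.92*v^5 + 1.01*v^4 + 0.85*v^3 - 7.89*v^2 - 1.83*v + 0.46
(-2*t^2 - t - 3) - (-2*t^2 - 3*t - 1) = 2*t - 2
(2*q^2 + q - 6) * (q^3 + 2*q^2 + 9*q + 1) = 2*q^5 + 5*q^4 + 14*q^3 - q^2 - 53*q - 6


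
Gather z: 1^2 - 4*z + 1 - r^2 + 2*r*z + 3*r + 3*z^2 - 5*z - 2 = -r^2 + 3*r + 3*z^2 + z*(2*r - 9)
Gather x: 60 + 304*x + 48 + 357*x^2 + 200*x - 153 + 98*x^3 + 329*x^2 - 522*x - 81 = 98*x^3 + 686*x^2 - 18*x - 126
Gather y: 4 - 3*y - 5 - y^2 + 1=-y^2 - 3*y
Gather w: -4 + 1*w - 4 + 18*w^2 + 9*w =18*w^2 + 10*w - 8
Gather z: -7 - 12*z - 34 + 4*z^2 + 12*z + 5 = 4*z^2 - 36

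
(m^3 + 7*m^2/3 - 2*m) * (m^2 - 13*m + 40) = m^5 - 32*m^4/3 + 23*m^3/3 + 358*m^2/3 - 80*m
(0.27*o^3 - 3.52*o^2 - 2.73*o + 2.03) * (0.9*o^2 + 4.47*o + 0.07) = 0.243*o^5 - 1.9611*o^4 - 18.1725*o^3 - 10.6225*o^2 + 8.883*o + 0.1421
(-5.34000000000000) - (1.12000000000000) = -6.46000000000000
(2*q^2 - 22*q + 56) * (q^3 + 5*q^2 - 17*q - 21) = 2*q^5 - 12*q^4 - 88*q^3 + 612*q^2 - 490*q - 1176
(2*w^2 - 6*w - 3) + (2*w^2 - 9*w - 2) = 4*w^2 - 15*w - 5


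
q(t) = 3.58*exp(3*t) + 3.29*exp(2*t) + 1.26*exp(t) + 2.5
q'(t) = 10.74*exp(3*t) + 6.58*exp(2*t) + 1.26*exp(t)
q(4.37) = 1788663.47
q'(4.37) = 5345228.14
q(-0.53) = 5.11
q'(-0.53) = 5.21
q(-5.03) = 2.51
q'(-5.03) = 0.01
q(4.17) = 984165.01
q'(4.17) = 2938545.63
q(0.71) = 48.80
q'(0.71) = 120.16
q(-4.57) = 2.51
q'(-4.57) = 0.01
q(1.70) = 695.18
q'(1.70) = 1965.66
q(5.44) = 43984571.76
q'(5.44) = 131778416.23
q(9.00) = 1904948732865.29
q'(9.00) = 5714630156870.13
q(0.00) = 10.63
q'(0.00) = 18.58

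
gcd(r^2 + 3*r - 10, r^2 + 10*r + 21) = 1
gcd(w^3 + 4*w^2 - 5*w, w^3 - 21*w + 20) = w^2 + 4*w - 5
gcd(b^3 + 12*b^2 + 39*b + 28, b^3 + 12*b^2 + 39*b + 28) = b^3 + 12*b^2 + 39*b + 28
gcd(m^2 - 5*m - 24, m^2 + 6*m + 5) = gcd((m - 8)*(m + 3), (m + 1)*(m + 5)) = 1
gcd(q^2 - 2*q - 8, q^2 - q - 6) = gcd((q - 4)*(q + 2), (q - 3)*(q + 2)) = q + 2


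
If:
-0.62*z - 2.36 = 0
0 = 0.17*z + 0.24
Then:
No Solution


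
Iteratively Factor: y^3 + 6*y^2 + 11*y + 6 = (y + 3)*(y^2 + 3*y + 2) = (y + 1)*(y + 3)*(y + 2)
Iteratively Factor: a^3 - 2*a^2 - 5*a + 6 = (a - 3)*(a^2 + a - 2) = (a - 3)*(a - 1)*(a + 2)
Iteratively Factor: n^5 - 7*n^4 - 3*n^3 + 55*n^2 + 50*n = (n - 5)*(n^4 - 2*n^3 - 13*n^2 - 10*n) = (n - 5)*(n + 1)*(n^3 - 3*n^2 - 10*n) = n*(n - 5)*(n + 1)*(n^2 - 3*n - 10) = n*(n - 5)*(n + 1)*(n + 2)*(n - 5)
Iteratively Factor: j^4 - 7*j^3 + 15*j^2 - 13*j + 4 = (j - 1)*(j^3 - 6*j^2 + 9*j - 4) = (j - 1)^2*(j^2 - 5*j + 4) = (j - 1)^3*(j - 4)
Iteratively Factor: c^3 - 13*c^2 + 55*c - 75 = (c - 3)*(c^2 - 10*c + 25) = (c - 5)*(c - 3)*(c - 5)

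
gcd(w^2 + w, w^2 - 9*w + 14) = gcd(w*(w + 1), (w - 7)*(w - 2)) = 1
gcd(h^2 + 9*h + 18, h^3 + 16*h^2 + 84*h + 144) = h + 6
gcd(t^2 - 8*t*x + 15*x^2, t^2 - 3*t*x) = -t + 3*x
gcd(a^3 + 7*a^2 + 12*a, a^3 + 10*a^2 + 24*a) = a^2 + 4*a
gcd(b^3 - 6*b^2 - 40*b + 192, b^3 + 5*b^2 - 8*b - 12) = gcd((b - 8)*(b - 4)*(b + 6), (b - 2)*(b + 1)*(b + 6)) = b + 6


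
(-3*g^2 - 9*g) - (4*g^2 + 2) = -7*g^2 - 9*g - 2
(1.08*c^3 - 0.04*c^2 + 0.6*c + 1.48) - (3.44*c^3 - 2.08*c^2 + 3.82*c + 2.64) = -2.36*c^3 + 2.04*c^2 - 3.22*c - 1.16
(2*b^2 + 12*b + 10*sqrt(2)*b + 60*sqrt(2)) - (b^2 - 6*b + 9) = b^2 + 10*sqrt(2)*b + 18*b - 9 + 60*sqrt(2)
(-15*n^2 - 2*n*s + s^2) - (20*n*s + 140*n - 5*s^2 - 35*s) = -15*n^2 - 22*n*s - 140*n + 6*s^2 + 35*s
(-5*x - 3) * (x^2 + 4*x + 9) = -5*x^3 - 23*x^2 - 57*x - 27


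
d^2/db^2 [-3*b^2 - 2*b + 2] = -6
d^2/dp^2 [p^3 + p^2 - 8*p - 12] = 6*p + 2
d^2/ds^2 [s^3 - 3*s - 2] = 6*s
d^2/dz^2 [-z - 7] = 0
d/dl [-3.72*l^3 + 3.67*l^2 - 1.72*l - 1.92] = -11.16*l^2 + 7.34*l - 1.72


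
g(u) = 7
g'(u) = 0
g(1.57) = 7.00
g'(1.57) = 0.00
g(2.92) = 7.00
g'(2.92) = 0.00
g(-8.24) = 7.00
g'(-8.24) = 0.00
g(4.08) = 7.00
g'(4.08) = 0.00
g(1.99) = 7.00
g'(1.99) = 0.00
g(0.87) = 7.00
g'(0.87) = 0.00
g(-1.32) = 7.00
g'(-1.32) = 0.00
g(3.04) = 7.00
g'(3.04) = 0.00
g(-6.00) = 7.00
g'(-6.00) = 0.00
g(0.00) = 7.00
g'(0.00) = 0.00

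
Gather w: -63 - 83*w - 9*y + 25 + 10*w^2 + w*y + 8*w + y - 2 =10*w^2 + w*(y - 75) - 8*y - 40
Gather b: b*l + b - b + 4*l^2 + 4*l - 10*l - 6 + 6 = b*l + 4*l^2 - 6*l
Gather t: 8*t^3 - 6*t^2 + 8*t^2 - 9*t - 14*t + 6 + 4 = 8*t^3 + 2*t^2 - 23*t + 10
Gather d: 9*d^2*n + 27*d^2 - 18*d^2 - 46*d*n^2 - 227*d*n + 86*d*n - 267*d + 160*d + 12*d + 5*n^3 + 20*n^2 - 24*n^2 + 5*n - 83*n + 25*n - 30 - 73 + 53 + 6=d^2*(9*n + 9) + d*(-46*n^2 - 141*n - 95) + 5*n^3 - 4*n^2 - 53*n - 44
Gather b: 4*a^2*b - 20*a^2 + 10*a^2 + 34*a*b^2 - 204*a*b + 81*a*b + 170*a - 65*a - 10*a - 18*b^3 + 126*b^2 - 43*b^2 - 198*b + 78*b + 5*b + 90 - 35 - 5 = -10*a^2 + 95*a - 18*b^3 + b^2*(34*a + 83) + b*(4*a^2 - 123*a - 115) + 50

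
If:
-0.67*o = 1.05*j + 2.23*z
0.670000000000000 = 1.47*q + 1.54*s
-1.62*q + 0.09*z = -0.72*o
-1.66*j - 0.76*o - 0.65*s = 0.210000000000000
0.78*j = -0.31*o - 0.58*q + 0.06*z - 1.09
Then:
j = 0.45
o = -2.50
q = -1.08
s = 1.47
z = 0.54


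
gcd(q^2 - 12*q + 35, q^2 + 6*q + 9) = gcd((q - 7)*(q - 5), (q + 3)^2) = 1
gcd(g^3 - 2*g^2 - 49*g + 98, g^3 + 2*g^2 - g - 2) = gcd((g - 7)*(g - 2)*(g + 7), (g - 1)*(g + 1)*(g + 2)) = 1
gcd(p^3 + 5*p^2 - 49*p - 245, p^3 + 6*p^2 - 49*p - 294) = p^2 - 49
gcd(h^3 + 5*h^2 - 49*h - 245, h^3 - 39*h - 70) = h^2 - 2*h - 35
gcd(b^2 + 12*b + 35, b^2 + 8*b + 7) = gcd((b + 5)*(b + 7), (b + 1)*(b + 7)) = b + 7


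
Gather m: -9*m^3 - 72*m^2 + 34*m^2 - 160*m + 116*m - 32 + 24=-9*m^3 - 38*m^2 - 44*m - 8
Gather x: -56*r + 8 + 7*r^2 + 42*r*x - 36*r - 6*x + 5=7*r^2 - 92*r + x*(42*r - 6) + 13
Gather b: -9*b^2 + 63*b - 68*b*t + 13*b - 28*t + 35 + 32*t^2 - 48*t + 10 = -9*b^2 + b*(76 - 68*t) + 32*t^2 - 76*t + 45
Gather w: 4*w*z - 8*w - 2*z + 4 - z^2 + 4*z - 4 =w*(4*z - 8) - z^2 + 2*z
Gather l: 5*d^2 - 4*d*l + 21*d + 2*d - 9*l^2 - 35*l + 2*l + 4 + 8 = 5*d^2 + 23*d - 9*l^2 + l*(-4*d - 33) + 12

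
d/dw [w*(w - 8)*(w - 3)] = 3*w^2 - 22*w + 24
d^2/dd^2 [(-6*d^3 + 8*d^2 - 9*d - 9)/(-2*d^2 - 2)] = (3*d^3 + 51*d^2 - 9*d - 17)/(d^6 + 3*d^4 + 3*d^2 + 1)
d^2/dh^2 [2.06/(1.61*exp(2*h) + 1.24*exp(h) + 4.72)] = (2.06*(3.22*exp(h) + 1.24)*(6.44*exp(h) + 2.48)*exp(h) - (13.2664*exp(h) + 2.5544)*(1.61*exp(2*h) + 1.24*exp(h) + 4.72))*exp(h)/(1.61*exp(2*h) + 1.24*exp(h) + 4.72)^3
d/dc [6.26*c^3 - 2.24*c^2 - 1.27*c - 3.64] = 18.78*c^2 - 4.48*c - 1.27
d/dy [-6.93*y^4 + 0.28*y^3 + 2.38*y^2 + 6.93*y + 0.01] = -27.72*y^3 + 0.84*y^2 + 4.76*y + 6.93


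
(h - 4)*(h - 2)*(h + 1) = h^3 - 5*h^2 + 2*h + 8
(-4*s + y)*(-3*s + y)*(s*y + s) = 12*s^3*y + 12*s^3 - 7*s^2*y^2 - 7*s^2*y + s*y^3 + s*y^2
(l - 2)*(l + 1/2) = l^2 - 3*l/2 - 1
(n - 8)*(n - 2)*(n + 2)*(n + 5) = n^4 - 3*n^3 - 44*n^2 + 12*n + 160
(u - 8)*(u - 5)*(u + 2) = u^3 - 11*u^2 + 14*u + 80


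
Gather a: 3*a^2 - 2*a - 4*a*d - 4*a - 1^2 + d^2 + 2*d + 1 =3*a^2 + a*(-4*d - 6) + d^2 + 2*d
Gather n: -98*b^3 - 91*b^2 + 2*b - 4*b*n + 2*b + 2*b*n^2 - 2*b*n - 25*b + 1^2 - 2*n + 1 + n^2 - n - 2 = -98*b^3 - 91*b^2 - 21*b + n^2*(2*b + 1) + n*(-6*b - 3)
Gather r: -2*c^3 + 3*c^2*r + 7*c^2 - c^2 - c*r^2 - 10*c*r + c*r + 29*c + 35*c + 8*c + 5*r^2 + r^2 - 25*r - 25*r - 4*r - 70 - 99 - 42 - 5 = -2*c^3 + 6*c^2 + 72*c + r^2*(6 - c) + r*(3*c^2 - 9*c - 54) - 216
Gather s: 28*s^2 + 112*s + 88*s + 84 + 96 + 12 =28*s^2 + 200*s + 192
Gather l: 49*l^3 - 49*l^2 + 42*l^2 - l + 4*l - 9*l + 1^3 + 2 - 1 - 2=49*l^3 - 7*l^2 - 6*l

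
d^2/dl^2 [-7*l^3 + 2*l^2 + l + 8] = 4 - 42*l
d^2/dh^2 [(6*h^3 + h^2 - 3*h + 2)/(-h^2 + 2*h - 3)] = 2*(-5*h^3 + 111*h^2 - 177*h + 7)/(h^6 - 6*h^5 + 21*h^4 - 44*h^3 + 63*h^2 - 54*h + 27)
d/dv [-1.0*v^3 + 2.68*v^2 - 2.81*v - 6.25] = -3.0*v^2 + 5.36*v - 2.81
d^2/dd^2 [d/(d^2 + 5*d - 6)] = 2*(d*(2*d + 5)^2 - (3*d + 5)*(d^2 + 5*d - 6))/(d^2 + 5*d - 6)^3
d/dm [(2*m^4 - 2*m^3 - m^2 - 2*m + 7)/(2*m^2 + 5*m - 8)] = (8*m^5 + 26*m^4 - 84*m^3 + 47*m^2 - 12*m - 19)/(4*m^4 + 20*m^3 - 7*m^2 - 80*m + 64)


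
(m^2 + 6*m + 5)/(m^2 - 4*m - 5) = (m + 5)/(m - 5)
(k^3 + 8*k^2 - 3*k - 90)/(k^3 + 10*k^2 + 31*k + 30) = (k^2 + 3*k - 18)/(k^2 + 5*k + 6)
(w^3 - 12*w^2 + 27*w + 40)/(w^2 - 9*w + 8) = (w^2 - 4*w - 5)/(w - 1)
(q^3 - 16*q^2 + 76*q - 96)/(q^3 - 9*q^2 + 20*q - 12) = (q - 8)/(q - 1)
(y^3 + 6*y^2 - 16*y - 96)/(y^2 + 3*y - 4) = (y^2 + 2*y - 24)/(y - 1)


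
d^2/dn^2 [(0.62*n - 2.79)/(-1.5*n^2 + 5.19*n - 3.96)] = (-(0.62*n - 2.79)*(3.0*n - 5.19)*(6.0*n - 10.38) + (5.58*n - 14.8056)*(1.5*n^2 - 5.19*n + 3.96))/(1.5*n^2 - 5.19*n + 3.96)^3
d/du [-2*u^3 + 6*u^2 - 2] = 6*u*(2 - u)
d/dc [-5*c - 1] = -5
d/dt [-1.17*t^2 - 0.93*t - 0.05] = -2.34*t - 0.93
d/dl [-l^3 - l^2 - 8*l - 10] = -3*l^2 - 2*l - 8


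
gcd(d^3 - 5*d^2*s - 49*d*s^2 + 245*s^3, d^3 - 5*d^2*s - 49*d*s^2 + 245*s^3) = d^3 - 5*d^2*s - 49*d*s^2 + 245*s^3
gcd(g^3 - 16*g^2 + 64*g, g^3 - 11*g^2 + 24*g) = g^2 - 8*g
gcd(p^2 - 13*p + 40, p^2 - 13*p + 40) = p^2 - 13*p + 40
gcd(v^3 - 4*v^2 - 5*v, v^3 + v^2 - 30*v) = v^2 - 5*v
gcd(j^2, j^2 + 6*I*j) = j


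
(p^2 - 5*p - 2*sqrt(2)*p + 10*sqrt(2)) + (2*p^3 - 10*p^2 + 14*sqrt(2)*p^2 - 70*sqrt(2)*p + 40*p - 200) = 2*p^3 - 9*p^2 + 14*sqrt(2)*p^2 - 72*sqrt(2)*p + 35*p - 200 + 10*sqrt(2)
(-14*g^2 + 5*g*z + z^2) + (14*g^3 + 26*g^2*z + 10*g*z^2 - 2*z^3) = 14*g^3 + 26*g^2*z - 14*g^2 + 10*g*z^2 + 5*g*z - 2*z^3 + z^2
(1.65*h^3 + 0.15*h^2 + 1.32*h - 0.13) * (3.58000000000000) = 5.907*h^3 + 0.537*h^2 + 4.7256*h - 0.4654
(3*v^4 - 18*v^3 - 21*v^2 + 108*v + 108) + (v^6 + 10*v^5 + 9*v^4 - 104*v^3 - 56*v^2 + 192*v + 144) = v^6 + 10*v^5 + 12*v^4 - 122*v^3 - 77*v^2 + 300*v + 252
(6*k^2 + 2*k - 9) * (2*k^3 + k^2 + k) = 12*k^5 + 10*k^4 - 10*k^3 - 7*k^2 - 9*k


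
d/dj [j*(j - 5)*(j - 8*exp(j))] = -8*j^2*exp(j) + 3*j^2 + 24*j*exp(j) - 10*j + 40*exp(j)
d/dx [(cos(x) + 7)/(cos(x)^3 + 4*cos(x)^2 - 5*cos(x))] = (115*cos(x) + 25*cos(2*x) + cos(3*x) - 45)*sin(x)/(2*(cos(x) - 1)^2*(cos(x) + 5)^2*cos(x)^2)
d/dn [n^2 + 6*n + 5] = 2*n + 6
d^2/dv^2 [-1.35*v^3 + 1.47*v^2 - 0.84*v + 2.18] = 2.94 - 8.1*v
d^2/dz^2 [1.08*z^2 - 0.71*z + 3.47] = 2.16000000000000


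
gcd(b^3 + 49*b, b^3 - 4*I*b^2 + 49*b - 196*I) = b^2 + 49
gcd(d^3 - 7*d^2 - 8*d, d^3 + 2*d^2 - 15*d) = d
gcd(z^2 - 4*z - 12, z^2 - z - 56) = 1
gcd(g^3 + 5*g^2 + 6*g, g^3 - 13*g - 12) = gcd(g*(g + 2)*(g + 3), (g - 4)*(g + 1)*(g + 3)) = g + 3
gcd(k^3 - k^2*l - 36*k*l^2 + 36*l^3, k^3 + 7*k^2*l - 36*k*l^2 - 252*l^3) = k^2 - 36*l^2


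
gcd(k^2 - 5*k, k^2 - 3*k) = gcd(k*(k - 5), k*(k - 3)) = k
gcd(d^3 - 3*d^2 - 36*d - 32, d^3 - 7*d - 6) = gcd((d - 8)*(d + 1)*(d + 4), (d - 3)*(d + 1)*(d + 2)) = d + 1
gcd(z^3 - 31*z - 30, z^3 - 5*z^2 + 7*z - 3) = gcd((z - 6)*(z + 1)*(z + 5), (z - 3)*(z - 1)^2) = 1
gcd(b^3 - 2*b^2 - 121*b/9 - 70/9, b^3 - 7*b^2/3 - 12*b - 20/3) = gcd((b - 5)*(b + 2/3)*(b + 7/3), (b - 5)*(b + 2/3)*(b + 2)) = b^2 - 13*b/3 - 10/3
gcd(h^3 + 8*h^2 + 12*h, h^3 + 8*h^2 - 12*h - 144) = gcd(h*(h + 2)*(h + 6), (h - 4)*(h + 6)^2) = h + 6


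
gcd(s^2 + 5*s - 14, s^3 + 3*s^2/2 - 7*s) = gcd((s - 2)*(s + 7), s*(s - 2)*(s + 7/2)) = s - 2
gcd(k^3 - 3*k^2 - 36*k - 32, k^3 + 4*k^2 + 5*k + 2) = k + 1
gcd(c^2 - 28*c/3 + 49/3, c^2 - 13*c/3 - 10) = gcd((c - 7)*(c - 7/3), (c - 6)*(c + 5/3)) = 1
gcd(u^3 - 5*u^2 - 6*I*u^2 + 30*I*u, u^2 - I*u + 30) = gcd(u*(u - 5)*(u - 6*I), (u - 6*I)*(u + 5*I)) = u - 6*I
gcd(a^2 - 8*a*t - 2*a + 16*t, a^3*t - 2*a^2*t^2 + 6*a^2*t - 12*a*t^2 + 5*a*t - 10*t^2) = 1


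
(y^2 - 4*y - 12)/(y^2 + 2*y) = (y - 6)/y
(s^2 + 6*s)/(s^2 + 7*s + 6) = s/(s + 1)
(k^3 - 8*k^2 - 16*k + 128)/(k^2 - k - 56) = (k^2 - 16)/(k + 7)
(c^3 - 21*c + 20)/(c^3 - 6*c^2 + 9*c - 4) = (c + 5)/(c - 1)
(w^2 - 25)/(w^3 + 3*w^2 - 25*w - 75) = 1/(w + 3)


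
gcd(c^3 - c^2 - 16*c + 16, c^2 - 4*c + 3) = c - 1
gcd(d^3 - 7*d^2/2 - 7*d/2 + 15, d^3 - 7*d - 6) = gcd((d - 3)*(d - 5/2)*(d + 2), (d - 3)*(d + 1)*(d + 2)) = d^2 - d - 6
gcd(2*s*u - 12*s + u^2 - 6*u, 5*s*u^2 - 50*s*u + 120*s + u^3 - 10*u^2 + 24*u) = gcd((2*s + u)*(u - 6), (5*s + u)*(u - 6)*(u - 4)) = u - 6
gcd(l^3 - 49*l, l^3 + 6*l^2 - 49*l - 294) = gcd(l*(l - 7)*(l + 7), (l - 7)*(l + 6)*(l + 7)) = l^2 - 49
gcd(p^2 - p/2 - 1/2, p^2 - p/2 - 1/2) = p^2 - p/2 - 1/2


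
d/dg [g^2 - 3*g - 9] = 2*g - 3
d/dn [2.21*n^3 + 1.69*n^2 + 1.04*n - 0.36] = 6.63*n^2 + 3.38*n + 1.04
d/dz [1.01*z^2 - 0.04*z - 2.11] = 2.02*z - 0.04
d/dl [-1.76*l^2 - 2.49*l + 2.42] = -3.52*l - 2.49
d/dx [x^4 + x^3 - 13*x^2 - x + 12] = 4*x^3 + 3*x^2 - 26*x - 1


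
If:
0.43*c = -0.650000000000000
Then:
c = -1.51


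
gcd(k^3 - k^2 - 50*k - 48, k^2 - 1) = k + 1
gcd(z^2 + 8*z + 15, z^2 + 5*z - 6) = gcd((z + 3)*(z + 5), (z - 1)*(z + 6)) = 1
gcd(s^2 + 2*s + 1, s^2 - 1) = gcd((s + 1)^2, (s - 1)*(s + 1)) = s + 1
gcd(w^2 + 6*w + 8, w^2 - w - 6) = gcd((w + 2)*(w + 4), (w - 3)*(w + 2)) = w + 2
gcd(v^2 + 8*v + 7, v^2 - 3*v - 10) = 1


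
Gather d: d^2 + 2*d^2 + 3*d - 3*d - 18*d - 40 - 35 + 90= 3*d^2 - 18*d + 15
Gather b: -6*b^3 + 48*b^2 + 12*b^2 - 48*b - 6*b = -6*b^3 + 60*b^2 - 54*b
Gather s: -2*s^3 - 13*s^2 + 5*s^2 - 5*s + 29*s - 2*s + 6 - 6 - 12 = -2*s^3 - 8*s^2 + 22*s - 12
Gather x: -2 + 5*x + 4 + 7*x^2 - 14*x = 7*x^2 - 9*x + 2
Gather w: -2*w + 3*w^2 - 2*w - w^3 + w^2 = -w^3 + 4*w^2 - 4*w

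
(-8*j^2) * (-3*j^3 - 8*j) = 24*j^5 + 64*j^3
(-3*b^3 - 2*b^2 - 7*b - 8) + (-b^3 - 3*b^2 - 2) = -4*b^3 - 5*b^2 - 7*b - 10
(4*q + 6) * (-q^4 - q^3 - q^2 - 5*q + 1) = -4*q^5 - 10*q^4 - 10*q^3 - 26*q^2 - 26*q + 6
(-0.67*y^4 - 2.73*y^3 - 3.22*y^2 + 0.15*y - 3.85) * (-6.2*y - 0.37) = 4.154*y^5 + 17.1739*y^4 + 20.9741*y^3 + 0.2614*y^2 + 23.8145*y + 1.4245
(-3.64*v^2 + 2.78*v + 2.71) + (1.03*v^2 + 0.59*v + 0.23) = -2.61*v^2 + 3.37*v + 2.94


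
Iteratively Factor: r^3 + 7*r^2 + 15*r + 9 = (r + 1)*(r^2 + 6*r + 9) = (r + 1)*(r + 3)*(r + 3)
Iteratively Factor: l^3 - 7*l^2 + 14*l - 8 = (l - 4)*(l^2 - 3*l + 2) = (l - 4)*(l - 1)*(l - 2)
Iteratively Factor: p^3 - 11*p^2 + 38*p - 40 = (p - 2)*(p^2 - 9*p + 20) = (p - 5)*(p - 2)*(p - 4)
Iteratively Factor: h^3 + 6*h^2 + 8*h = (h)*(h^2 + 6*h + 8) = h*(h + 4)*(h + 2)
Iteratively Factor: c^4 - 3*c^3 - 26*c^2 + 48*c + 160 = (c - 4)*(c^3 + c^2 - 22*c - 40) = (c - 5)*(c - 4)*(c^2 + 6*c + 8) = (c - 5)*(c - 4)*(c + 2)*(c + 4)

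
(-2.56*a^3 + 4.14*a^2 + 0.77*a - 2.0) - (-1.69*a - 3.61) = -2.56*a^3 + 4.14*a^2 + 2.46*a + 1.61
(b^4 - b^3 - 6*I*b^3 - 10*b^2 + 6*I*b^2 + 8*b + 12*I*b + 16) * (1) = b^4 - b^3 - 6*I*b^3 - 10*b^2 + 6*I*b^2 + 8*b + 12*I*b + 16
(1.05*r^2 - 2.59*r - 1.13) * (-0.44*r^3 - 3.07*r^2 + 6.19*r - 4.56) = -0.462*r^5 - 2.0839*r^4 + 14.948*r^3 - 17.351*r^2 + 4.8157*r + 5.1528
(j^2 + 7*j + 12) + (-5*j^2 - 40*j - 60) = -4*j^2 - 33*j - 48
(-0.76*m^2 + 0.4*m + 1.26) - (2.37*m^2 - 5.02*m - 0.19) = -3.13*m^2 + 5.42*m + 1.45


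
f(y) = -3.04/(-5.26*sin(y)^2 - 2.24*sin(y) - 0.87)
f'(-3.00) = 5.24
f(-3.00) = 4.62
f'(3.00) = 6.73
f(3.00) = 2.36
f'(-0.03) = -8.97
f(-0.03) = 3.76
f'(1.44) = -0.07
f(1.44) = 0.37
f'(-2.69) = -8.04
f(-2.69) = 3.40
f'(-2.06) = -1.13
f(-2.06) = 1.02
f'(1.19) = -0.24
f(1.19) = 0.41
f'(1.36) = -0.12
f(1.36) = 0.38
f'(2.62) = 1.82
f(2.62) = 0.92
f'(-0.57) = 6.18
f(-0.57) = 2.55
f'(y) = -3.04*(10.52*sin(y)*cos(y) + 2.24*cos(y))/(-5.26*sin(y)^2 - 2.24*sin(y) - 0.87)^2 = -(31.9808*sin(y) + 6.8096)*cos(y)/(5.26*sin(y)^2 + 2.24*sin(y) + 0.87)^2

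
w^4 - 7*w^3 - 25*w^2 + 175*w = w*(w - 7)*(w - 5)*(w + 5)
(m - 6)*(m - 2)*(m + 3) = m^3 - 5*m^2 - 12*m + 36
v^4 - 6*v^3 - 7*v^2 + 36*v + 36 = (v - 6)*(v - 3)*(v + 1)*(v + 2)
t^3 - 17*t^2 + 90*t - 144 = (t - 8)*(t - 6)*(t - 3)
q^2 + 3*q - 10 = (q - 2)*(q + 5)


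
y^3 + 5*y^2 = y^2*(y + 5)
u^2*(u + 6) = u^3 + 6*u^2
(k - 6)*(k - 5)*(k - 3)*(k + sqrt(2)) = k^4 - 14*k^3 + sqrt(2)*k^3 - 14*sqrt(2)*k^2 + 63*k^2 - 90*k + 63*sqrt(2)*k - 90*sqrt(2)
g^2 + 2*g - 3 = (g - 1)*(g + 3)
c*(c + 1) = c^2 + c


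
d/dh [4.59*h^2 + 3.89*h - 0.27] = 9.18*h + 3.89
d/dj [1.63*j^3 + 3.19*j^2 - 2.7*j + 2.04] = 4.89*j^2 + 6.38*j - 2.7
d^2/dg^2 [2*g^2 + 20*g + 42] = 4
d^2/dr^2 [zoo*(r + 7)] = 0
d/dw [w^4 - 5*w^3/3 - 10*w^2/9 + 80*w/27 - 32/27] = 4*w^3 - 5*w^2 - 20*w/9 + 80/27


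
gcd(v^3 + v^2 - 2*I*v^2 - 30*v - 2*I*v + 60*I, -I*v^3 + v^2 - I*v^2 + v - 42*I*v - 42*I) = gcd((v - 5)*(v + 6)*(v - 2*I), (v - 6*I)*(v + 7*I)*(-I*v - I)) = 1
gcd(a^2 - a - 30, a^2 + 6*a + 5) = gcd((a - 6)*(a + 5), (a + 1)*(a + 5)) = a + 5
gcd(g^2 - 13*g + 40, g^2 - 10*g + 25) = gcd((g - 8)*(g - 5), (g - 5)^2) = g - 5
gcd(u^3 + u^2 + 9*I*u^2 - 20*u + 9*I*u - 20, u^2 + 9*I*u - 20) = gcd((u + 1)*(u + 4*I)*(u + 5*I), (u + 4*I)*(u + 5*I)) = u^2 + 9*I*u - 20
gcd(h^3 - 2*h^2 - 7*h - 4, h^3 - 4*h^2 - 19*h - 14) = h + 1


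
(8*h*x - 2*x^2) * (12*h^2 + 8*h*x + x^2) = 96*h^3*x + 40*h^2*x^2 - 8*h*x^3 - 2*x^4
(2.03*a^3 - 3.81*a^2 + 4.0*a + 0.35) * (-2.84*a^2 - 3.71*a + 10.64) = -5.7652*a^5 + 3.2891*a^4 + 24.3743*a^3 - 56.3724*a^2 + 41.2615*a + 3.724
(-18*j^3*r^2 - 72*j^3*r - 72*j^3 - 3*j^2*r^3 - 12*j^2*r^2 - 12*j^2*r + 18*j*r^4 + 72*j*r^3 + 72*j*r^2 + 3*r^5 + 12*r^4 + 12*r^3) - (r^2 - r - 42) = -18*j^3*r^2 - 72*j^3*r - 72*j^3 - 3*j^2*r^3 - 12*j^2*r^2 - 12*j^2*r + 18*j*r^4 + 72*j*r^3 + 72*j*r^2 + 3*r^5 + 12*r^4 + 12*r^3 - r^2 + r + 42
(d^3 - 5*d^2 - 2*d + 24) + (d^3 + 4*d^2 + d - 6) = 2*d^3 - d^2 - d + 18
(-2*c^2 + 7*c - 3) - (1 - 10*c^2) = 8*c^2 + 7*c - 4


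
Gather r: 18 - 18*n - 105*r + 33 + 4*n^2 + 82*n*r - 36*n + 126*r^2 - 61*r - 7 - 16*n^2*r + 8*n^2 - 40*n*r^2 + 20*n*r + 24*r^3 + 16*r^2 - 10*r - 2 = 12*n^2 - 54*n + 24*r^3 + r^2*(142 - 40*n) + r*(-16*n^2 + 102*n - 176) + 42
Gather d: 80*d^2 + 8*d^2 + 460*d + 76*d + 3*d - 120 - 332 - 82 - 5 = 88*d^2 + 539*d - 539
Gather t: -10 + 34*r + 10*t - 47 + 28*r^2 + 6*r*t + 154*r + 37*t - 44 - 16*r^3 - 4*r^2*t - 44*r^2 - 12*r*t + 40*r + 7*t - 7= -16*r^3 - 16*r^2 + 228*r + t*(-4*r^2 - 6*r + 54) - 108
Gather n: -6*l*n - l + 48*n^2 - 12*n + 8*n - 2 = -l + 48*n^2 + n*(-6*l - 4) - 2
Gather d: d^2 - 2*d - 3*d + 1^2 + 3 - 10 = d^2 - 5*d - 6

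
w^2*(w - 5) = w^3 - 5*w^2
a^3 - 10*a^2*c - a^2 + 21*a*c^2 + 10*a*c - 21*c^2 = (a - 1)*(a - 7*c)*(a - 3*c)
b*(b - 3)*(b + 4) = b^3 + b^2 - 12*b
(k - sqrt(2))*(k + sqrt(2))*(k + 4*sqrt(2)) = k^3 + 4*sqrt(2)*k^2 - 2*k - 8*sqrt(2)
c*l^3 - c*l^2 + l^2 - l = l*(l - 1)*(c*l + 1)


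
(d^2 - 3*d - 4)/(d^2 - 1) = (d - 4)/(d - 1)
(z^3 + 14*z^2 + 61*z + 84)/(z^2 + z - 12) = (z^2 + 10*z + 21)/(z - 3)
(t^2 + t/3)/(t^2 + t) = (t + 1/3)/(t + 1)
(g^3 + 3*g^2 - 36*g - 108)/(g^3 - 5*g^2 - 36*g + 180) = (g + 3)/(g - 5)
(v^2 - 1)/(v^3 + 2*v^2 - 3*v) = (v + 1)/(v*(v + 3))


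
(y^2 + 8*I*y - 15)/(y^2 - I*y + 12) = (y + 5*I)/(y - 4*I)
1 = 1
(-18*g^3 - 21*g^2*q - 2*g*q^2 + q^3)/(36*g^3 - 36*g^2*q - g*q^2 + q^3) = (3*g^2 + 4*g*q + q^2)/(-6*g^2 + 5*g*q + q^2)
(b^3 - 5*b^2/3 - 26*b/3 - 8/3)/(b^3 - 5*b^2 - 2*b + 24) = (b + 1/3)/(b - 3)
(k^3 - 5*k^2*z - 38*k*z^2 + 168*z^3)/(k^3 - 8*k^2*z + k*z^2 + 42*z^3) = (-k^2 - 2*k*z + 24*z^2)/(-k^2 + k*z + 6*z^2)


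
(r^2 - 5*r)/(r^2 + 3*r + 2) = r*(r - 5)/(r^2 + 3*r + 2)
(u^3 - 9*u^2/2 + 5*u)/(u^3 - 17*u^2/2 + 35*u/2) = (2*u^2 - 9*u + 10)/(2*u^2 - 17*u + 35)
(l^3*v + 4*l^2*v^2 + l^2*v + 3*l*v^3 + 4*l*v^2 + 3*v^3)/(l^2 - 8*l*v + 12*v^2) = v*(l^3 + 4*l^2*v + l^2 + 3*l*v^2 + 4*l*v + 3*v^2)/(l^2 - 8*l*v + 12*v^2)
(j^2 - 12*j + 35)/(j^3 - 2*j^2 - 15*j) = (j - 7)/(j*(j + 3))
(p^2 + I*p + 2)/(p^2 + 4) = (p - I)/(p - 2*I)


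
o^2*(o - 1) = o^3 - o^2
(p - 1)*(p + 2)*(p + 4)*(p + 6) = p^4 + 11*p^3 + 32*p^2 + 4*p - 48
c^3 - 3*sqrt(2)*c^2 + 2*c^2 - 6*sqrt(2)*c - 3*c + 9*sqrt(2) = (c - 1)*(c + 3)*(c - 3*sqrt(2))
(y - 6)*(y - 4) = y^2 - 10*y + 24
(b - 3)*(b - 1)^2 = b^3 - 5*b^2 + 7*b - 3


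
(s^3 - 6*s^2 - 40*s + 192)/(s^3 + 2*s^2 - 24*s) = (s - 8)/s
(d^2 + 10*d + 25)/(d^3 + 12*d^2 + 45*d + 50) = 1/(d + 2)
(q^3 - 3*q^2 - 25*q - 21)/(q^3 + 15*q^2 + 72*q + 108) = (q^2 - 6*q - 7)/(q^2 + 12*q + 36)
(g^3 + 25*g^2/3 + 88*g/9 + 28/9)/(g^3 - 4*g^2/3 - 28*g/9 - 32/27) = 3*(g + 7)/(3*g - 8)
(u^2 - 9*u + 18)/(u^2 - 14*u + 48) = (u - 3)/(u - 8)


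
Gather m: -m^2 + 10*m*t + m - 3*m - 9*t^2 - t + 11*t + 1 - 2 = -m^2 + m*(10*t - 2) - 9*t^2 + 10*t - 1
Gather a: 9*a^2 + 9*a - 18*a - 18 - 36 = 9*a^2 - 9*a - 54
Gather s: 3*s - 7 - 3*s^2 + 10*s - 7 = -3*s^2 + 13*s - 14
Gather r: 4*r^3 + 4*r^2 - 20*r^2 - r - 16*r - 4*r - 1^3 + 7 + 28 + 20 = 4*r^3 - 16*r^2 - 21*r + 54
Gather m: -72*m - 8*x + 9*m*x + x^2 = m*(9*x - 72) + x^2 - 8*x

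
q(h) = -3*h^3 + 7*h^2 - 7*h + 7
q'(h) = -9*h^2 + 14*h - 7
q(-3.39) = 228.05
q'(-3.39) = -157.89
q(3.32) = -48.87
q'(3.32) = -59.72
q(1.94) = -2.14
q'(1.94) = -13.71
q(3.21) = -42.57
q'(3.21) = -54.80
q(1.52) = 2.00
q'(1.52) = -6.51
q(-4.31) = 407.39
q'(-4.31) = -234.52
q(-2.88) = 156.88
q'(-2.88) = -121.97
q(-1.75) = 56.77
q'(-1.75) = -59.06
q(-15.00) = 11812.00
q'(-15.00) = -2242.00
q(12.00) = -4253.00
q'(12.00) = -1135.00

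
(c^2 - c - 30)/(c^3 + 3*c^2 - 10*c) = (c - 6)/(c*(c - 2))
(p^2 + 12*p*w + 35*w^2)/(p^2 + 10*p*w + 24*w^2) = (p^2 + 12*p*w + 35*w^2)/(p^2 + 10*p*w + 24*w^2)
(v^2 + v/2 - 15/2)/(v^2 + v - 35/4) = 2*(v + 3)/(2*v + 7)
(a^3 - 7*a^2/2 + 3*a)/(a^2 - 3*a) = (a^2 - 7*a/2 + 3)/(a - 3)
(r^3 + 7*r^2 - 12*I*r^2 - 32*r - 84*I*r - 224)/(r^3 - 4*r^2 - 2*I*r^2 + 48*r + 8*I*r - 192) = (r^2 + r*(7 - 4*I) - 28*I)/(r^2 + r*(-4 + 6*I) - 24*I)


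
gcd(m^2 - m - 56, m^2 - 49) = m + 7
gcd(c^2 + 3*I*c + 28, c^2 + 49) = c + 7*I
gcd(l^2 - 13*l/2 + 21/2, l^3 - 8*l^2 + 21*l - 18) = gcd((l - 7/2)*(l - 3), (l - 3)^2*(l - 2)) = l - 3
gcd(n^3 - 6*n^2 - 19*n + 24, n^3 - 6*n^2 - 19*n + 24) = n^3 - 6*n^2 - 19*n + 24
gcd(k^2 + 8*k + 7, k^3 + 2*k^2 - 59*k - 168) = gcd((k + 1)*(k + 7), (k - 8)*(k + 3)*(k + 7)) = k + 7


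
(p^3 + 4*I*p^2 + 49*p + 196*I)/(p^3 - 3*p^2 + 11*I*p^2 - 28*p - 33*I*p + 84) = (p - 7*I)/(p - 3)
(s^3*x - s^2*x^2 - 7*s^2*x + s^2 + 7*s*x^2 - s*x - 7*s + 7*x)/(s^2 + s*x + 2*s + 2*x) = (s^3*x - s^2*x^2 - 7*s^2*x + s^2 + 7*s*x^2 - s*x - 7*s + 7*x)/(s^2 + s*x + 2*s + 2*x)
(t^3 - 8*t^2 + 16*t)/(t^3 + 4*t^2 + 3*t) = (t^2 - 8*t + 16)/(t^2 + 4*t + 3)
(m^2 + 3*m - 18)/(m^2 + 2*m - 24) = (m - 3)/(m - 4)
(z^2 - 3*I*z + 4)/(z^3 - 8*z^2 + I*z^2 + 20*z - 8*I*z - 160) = (z + I)/(z^2 + z*(-8 + 5*I) - 40*I)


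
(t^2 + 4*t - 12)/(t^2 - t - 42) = (t - 2)/(t - 7)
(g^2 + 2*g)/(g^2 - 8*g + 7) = g*(g + 2)/(g^2 - 8*g + 7)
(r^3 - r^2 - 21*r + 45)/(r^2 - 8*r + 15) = (r^2 + 2*r - 15)/(r - 5)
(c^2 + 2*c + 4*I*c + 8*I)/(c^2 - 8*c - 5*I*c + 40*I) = (c^2 + c*(2 + 4*I) + 8*I)/(c^2 + c*(-8 - 5*I) + 40*I)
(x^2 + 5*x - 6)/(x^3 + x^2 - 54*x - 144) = (x - 1)/(x^2 - 5*x - 24)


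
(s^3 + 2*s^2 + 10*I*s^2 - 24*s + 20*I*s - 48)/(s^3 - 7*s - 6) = (s^2 + 10*I*s - 24)/(s^2 - 2*s - 3)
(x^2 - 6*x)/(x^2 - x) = (x - 6)/(x - 1)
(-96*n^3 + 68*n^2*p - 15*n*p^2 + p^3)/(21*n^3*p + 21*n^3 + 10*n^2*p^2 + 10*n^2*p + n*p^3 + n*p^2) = (-96*n^3 + 68*n^2*p - 15*n*p^2 + p^3)/(n*(21*n^2*p + 21*n^2 + 10*n*p^2 + 10*n*p + p^3 + p^2))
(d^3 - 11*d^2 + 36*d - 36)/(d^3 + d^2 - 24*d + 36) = (d - 6)/(d + 6)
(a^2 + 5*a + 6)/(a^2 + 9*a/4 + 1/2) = 4*(a + 3)/(4*a + 1)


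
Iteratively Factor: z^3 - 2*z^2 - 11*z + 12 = (z - 4)*(z^2 + 2*z - 3) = (z - 4)*(z + 3)*(z - 1)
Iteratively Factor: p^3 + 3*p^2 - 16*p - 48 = (p + 3)*(p^2 - 16) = (p - 4)*(p + 3)*(p + 4)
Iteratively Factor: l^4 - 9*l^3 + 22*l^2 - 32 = (l - 2)*(l^3 - 7*l^2 + 8*l + 16) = (l - 2)*(l + 1)*(l^2 - 8*l + 16) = (l - 4)*(l - 2)*(l + 1)*(l - 4)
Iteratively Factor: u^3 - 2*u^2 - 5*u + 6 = (u + 2)*(u^2 - 4*u + 3) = (u - 3)*(u + 2)*(u - 1)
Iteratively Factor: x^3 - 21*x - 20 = (x + 1)*(x^2 - x - 20) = (x - 5)*(x + 1)*(x + 4)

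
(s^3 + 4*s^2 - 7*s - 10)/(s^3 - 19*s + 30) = (s + 1)/(s - 3)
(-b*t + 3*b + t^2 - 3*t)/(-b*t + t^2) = (t - 3)/t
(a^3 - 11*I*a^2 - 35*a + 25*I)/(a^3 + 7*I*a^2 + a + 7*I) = (a^2 - 10*I*a - 25)/(a^2 + 8*I*a - 7)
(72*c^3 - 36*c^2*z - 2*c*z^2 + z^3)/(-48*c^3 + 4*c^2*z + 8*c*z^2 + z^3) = (-6*c + z)/(4*c + z)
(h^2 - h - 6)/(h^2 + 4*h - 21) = (h + 2)/(h + 7)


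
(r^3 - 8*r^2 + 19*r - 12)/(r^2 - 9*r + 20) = (r^2 - 4*r + 3)/(r - 5)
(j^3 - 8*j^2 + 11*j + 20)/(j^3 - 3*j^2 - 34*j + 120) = (j + 1)/(j + 6)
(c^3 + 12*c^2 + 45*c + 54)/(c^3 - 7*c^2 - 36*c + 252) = (c^2 + 6*c + 9)/(c^2 - 13*c + 42)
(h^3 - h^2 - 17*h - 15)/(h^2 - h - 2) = (h^2 - 2*h - 15)/(h - 2)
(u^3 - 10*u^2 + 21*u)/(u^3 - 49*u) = (u - 3)/(u + 7)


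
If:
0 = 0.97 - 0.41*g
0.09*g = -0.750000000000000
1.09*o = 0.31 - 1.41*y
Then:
No Solution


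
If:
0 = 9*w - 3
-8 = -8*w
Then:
No Solution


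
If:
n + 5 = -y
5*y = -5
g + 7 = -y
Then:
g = -6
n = -4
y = -1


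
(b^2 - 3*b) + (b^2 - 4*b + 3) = 2*b^2 - 7*b + 3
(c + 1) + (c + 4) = 2*c + 5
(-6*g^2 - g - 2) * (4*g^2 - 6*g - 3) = -24*g^4 + 32*g^3 + 16*g^2 + 15*g + 6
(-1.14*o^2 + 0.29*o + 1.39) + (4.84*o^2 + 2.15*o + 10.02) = 3.7*o^2 + 2.44*o + 11.41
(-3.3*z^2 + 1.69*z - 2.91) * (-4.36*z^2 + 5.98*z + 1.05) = 14.388*z^4 - 27.1024*z^3 + 19.3288*z^2 - 15.6273*z - 3.0555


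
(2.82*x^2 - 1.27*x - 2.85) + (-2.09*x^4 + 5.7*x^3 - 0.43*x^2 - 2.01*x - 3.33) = -2.09*x^4 + 5.7*x^3 + 2.39*x^2 - 3.28*x - 6.18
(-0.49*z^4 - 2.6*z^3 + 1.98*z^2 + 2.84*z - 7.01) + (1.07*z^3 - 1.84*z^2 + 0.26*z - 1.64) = -0.49*z^4 - 1.53*z^3 + 0.14*z^2 + 3.1*z - 8.65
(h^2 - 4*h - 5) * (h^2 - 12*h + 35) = h^4 - 16*h^3 + 78*h^2 - 80*h - 175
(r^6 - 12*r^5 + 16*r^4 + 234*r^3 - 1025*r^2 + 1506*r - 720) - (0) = r^6 - 12*r^5 + 16*r^4 + 234*r^3 - 1025*r^2 + 1506*r - 720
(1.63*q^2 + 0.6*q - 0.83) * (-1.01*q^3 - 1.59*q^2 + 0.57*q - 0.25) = -1.6463*q^5 - 3.1977*q^4 + 0.8134*q^3 + 1.2542*q^2 - 0.6231*q + 0.2075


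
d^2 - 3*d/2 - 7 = (d - 7/2)*(d + 2)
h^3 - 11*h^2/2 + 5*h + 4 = (h - 4)*(h - 2)*(h + 1/2)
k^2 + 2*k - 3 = (k - 1)*(k + 3)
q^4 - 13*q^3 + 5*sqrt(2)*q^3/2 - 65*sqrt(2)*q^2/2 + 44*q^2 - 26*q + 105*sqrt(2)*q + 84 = (q - 7)*(q - 6)*(q + sqrt(2)/2)*(q + 2*sqrt(2))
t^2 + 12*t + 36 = (t + 6)^2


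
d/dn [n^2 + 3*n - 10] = 2*n + 3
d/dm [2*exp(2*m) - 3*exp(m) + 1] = (4*exp(m) - 3)*exp(m)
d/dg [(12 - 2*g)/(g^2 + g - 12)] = 2*(-g^2 - g + (g - 6)*(2*g + 1) + 12)/(g^2 + g - 12)^2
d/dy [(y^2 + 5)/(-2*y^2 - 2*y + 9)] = 2*(-y^2 + 19*y + 5)/(4*y^4 + 8*y^3 - 32*y^2 - 36*y + 81)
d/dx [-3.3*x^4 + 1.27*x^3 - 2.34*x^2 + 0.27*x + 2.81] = -13.2*x^3 + 3.81*x^2 - 4.68*x + 0.27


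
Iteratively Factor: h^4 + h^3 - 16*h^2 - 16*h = (h + 1)*(h^3 - 16*h) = (h - 4)*(h + 1)*(h^2 + 4*h) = (h - 4)*(h + 1)*(h + 4)*(h)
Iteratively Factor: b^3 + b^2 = (b)*(b^2 + b) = b*(b + 1)*(b)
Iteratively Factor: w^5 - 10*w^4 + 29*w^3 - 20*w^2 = (w - 5)*(w^4 - 5*w^3 + 4*w^2) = w*(w - 5)*(w^3 - 5*w^2 + 4*w) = w*(w - 5)*(w - 1)*(w^2 - 4*w) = w^2*(w - 5)*(w - 1)*(w - 4)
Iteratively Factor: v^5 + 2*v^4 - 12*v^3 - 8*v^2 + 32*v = (v - 2)*(v^4 + 4*v^3 - 4*v^2 - 16*v) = (v - 2)^2*(v^3 + 6*v^2 + 8*v) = (v - 2)^2*(v + 4)*(v^2 + 2*v) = v*(v - 2)^2*(v + 4)*(v + 2)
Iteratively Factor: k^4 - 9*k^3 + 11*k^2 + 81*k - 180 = (k + 3)*(k^3 - 12*k^2 + 47*k - 60) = (k - 4)*(k + 3)*(k^2 - 8*k + 15) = (k - 5)*(k - 4)*(k + 3)*(k - 3)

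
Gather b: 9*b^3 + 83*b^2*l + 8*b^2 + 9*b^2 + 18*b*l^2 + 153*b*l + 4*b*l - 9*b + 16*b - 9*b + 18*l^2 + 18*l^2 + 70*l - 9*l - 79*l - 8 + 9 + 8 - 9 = 9*b^3 + b^2*(83*l + 17) + b*(18*l^2 + 157*l - 2) + 36*l^2 - 18*l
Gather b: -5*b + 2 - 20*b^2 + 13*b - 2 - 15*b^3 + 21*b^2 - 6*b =-15*b^3 + b^2 + 2*b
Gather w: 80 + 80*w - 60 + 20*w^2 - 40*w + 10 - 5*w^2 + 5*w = 15*w^2 + 45*w + 30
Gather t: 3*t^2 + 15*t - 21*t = 3*t^2 - 6*t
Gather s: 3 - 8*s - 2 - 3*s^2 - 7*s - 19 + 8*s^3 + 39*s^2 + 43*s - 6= 8*s^3 + 36*s^2 + 28*s - 24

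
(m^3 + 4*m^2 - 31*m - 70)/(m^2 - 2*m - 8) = (m^2 + 2*m - 35)/(m - 4)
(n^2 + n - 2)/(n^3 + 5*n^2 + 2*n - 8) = 1/(n + 4)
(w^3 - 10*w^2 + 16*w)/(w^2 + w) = (w^2 - 10*w + 16)/(w + 1)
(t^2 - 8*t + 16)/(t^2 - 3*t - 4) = (t - 4)/(t + 1)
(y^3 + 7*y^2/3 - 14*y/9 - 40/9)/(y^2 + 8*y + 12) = (y^2 + y/3 - 20/9)/(y + 6)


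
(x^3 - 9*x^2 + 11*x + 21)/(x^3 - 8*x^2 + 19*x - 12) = (x^2 - 6*x - 7)/(x^2 - 5*x + 4)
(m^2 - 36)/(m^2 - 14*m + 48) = (m + 6)/(m - 8)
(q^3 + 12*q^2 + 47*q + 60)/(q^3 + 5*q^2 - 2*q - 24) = (q + 5)/(q - 2)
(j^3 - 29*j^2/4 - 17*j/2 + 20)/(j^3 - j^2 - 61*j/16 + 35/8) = 4*(j - 8)/(4*j - 7)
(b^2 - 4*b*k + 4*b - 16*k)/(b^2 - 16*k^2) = (b + 4)/(b + 4*k)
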